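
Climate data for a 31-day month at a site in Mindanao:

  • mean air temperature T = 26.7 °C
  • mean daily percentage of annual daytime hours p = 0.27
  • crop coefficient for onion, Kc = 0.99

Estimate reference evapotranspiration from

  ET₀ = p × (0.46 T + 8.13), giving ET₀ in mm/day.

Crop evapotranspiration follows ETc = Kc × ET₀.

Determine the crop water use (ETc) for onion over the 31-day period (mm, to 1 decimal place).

ET₀ = 0.27 × (0.46 × 26.7 + 8.13) = 0.27 × 20.412 = 5.5112 mm/d
ETc = Kc × ET₀ = 0.99 × 5.5112 = 5.4561 mm/d
Over 31 days: 5.4561 × 31 = 169.139 mm

169.1 mm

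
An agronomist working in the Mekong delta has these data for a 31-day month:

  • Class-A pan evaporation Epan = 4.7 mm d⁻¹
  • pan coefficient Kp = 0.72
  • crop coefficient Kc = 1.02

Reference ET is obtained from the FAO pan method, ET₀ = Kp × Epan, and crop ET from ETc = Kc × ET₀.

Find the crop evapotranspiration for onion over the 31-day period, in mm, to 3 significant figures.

107 mm

ET₀ = 0.72 × 4.7 = 3.3840 mm/d
ETc = Kc × ET₀ = 1.02 × 3.3840 = 3.4517 mm/d
Over 31 days: 3.4517 × 31 = 107.003 mm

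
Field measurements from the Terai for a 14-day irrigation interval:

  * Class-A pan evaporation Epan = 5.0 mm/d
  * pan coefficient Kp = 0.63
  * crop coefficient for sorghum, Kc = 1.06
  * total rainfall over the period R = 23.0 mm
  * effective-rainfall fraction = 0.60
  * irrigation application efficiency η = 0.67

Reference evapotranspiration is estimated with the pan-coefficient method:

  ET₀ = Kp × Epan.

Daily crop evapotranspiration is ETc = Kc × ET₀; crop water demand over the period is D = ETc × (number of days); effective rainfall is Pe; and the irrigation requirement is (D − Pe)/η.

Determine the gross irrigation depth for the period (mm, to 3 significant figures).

ET₀ = 0.63 × 5.0 = 3.1500 mm/d
ETc = Kc × ET₀ = 1.06 × 3.1500 = 3.3390 mm/d
Crop demand D = ETc × 14 d = 3.3390 × 14 = 46.746 mm
Pe = 0.60 × 23.0 = 13.800 mm
D − Pe = 46.746 − 13.800 = 32.946 mm
Gross irrigation = 32.946 / 0.67 = 49.173 mm

49.2 mm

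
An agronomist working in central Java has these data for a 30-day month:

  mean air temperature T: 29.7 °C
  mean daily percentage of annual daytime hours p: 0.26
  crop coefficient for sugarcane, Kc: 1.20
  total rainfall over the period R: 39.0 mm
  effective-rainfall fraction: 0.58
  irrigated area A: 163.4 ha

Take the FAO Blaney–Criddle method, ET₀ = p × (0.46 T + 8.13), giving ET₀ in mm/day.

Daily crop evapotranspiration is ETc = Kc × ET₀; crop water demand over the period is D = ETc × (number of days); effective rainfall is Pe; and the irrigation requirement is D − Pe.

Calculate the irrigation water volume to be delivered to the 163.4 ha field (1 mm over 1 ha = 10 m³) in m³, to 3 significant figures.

296000 m³

ET₀ = 0.26 × (0.46 × 29.7 + 8.13) = 0.26 × 21.792 = 5.6659 mm/d
ETc = Kc × ET₀ = 1.20 × 5.6659 = 6.7991 mm/d
Crop demand D = ETc × 30 d = 6.7991 × 30 = 203.973 mm
Pe = 0.58 × 39.0 = 22.620 mm
D − Pe = 203.973 − 22.620 = 181.353 mm
Volume = 181.353 mm × 163.4 ha × 10 = 296330.8 m³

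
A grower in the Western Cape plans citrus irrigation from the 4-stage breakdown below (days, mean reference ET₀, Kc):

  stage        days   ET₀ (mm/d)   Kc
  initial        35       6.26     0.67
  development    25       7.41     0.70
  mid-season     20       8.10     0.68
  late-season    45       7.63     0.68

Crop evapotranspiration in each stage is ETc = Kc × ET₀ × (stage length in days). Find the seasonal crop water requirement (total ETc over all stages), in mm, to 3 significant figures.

initial: 0.67 × 6.26 × 35 = 146.80 mm
development: 0.70 × 7.41 × 25 = 129.68 mm
mid-season: 0.68 × 8.10 × 20 = 110.16 mm
late-season: 0.68 × 7.63 × 45 = 233.48 mm
Seasonal total = 620.12 mm

620 mm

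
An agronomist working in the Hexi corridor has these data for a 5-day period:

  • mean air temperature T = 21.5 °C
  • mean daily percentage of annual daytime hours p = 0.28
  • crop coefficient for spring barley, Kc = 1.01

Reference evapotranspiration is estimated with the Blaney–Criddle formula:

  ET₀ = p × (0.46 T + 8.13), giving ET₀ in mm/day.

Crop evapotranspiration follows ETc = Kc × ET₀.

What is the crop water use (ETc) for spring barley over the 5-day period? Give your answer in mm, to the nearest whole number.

25 mm

ET₀ = 0.28 × (0.46 × 21.5 + 8.13) = 0.28 × 18.020 = 5.0456 mm/d
ETc = Kc × ET₀ = 1.01 × 5.0456 = 5.0961 mm/d
Over 5 days: 5.0961 × 5 = 25.481 mm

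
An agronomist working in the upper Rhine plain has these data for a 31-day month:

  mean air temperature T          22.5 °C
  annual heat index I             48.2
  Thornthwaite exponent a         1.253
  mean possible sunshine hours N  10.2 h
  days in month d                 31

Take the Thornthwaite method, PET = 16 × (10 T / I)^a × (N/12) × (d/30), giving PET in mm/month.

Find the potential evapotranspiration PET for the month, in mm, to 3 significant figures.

96.9 mm

10T/I = 10 × 22.5 / 48.2 = 4.6680
(10T/I)^a = 4.6680^1.253 = 6.8932
Uncorrected PET = 16 × 6.8932 = 110.291 mm
Correction = (N/12)(d/30) = (10.2/12)(31/30) = 0.8783
PET = 110.291 × 0.8783 = 96.869 mm/month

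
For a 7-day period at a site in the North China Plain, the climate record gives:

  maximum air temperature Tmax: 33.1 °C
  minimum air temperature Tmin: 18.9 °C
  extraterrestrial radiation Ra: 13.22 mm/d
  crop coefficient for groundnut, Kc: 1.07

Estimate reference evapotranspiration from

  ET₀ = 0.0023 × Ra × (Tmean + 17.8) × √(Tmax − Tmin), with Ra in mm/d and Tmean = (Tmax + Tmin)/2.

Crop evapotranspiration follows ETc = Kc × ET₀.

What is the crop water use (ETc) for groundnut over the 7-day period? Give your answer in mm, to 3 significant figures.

Tmean = (33.1 + 18.9)/2 = 26.00 °C
ET₀ = 0.0023 × 13.22 × (26.00 + 17.8) × √14.2 = 0.0023 × 13.22 × 43.80 × 3.7683 = 5.0186 mm/d
ETc = Kc × ET₀ = 1.07 × 5.0186 = 5.3699 mm/d
Over 7 days: 5.3699 × 7 = 37.589 mm

37.6 mm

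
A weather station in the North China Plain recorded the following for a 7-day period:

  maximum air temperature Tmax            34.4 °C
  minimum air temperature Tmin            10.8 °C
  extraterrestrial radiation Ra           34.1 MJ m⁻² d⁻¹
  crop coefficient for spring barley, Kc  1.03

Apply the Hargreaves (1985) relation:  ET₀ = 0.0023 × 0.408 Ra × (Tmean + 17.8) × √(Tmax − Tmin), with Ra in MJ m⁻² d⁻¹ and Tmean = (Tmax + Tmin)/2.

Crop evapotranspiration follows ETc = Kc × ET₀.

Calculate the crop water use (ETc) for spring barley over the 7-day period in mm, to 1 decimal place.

45.3 mm

Tmean = (34.4 + 10.8)/2 = 22.60 °C
0.408 Ra = 0.408 × 34.1 = 13.9128 mm/d equivalent
ET₀ = 0.0023 × 13.9128 × (22.60 + 17.8) × √23.6 = 0.0023 × 13.9128 × 40.40 × 4.8580 = 6.2803 mm/d
ETc = Kc × ET₀ = 1.03 × 6.2803 = 6.4687 mm/d
Over 7 days: 6.4687 × 7 = 45.281 mm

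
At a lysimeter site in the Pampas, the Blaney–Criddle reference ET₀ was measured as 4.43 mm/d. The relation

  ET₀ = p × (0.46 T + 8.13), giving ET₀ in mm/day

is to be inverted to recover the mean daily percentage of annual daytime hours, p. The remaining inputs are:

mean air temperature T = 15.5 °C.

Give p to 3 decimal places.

p = ET₀ / (0.46 T + 8.13) = 4.43 / (0.46 × 15.5 + 8.13) = 4.43 / 15.260 = 0.2903

0.290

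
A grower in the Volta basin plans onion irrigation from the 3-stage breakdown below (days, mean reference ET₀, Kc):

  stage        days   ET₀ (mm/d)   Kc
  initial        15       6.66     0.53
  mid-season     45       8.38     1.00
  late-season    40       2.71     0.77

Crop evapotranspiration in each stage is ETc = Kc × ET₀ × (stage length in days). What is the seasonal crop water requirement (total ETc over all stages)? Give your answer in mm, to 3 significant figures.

initial: 0.53 × 6.66 × 15 = 52.95 mm
mid-season: 1.00 × 8.38 × 45 = 377.10 mm
late-season: 0.77 × 2.71 × 40 = 83.47 mm
Seasonal total = 513.52 mm

514 mm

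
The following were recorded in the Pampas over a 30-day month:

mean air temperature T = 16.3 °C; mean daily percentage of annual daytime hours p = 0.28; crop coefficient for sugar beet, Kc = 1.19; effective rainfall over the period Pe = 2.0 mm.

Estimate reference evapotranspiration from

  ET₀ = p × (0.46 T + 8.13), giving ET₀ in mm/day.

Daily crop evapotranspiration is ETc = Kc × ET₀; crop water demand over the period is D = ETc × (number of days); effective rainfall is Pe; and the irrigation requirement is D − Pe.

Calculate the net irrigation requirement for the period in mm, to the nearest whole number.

ET₀ = 0.28 × (0.46 × 16.3 + 8.13) = 0.28 × 15.628 = 4.3758 mm/d
ETc = Kc × ET₀ = 1.19 × 4.3758 = 5.2072 mm/d
Crop demand D = ETc × 30 d = 5.2072 × 30 = 156.216 mm
D − Pe = 156.216 − 2.0 = 154.216 mm

154 mm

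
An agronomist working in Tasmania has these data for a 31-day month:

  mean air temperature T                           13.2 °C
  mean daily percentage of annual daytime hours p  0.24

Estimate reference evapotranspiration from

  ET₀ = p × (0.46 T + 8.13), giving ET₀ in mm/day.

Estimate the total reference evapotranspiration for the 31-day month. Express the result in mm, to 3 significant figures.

ET₀ = 0.24 × (0.46 × 13.2 + 8.13) = 0.24 × 14.202 = 3.4085 mm/d
Monthly total = 3.4085 × 31 = 105.664 mm

106 mm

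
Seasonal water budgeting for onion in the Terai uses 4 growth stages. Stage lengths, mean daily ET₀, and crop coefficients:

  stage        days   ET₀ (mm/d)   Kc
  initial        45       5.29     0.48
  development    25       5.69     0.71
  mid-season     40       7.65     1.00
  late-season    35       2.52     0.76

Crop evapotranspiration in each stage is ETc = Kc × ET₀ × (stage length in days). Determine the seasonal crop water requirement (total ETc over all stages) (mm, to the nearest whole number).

588 mm

initial: 0.48 × 5.29 × 45 = 114.26 mm
development: 0.71 × 5.69 × 25 = 101.00 mm
mid-season: 1.00 × 7.65 × 40 = 306.00 mm
late-season: 0.76 × 2.52 × 35 = 67.03 mm
Seasonal total = 588.29 mm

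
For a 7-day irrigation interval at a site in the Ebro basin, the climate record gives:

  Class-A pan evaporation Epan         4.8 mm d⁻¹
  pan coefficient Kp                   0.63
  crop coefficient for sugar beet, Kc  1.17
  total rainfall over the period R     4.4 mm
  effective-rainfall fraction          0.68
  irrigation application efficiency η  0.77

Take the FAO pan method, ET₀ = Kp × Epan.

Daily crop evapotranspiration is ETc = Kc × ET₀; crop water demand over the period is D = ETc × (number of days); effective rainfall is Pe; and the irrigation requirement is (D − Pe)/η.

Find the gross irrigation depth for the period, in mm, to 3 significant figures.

ET₀ = 0.63 × 4.8 = 3.0240 mm/d
ETc = Kc × ET₀ = 1.17 × 3.0240 = 3.5381 mm/d
Crop demand D = ETc × 7 d = 3.5381 × 7 = 24.767 mm
Pe = 0.68 × 4.4 = 2.992 mm
D − Pe = 24.767 − 2.992 = 21.775 mm
Gross irrigation = 21.775 / 0.77 = 28.279 mm

28.3 mm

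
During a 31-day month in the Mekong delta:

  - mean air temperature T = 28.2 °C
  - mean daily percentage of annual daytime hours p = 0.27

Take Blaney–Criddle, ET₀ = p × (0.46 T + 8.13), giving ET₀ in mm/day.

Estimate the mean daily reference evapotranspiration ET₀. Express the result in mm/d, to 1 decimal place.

ET₀ = 0.27 × (0.46 × 28.2 + 8.13) = 0.27 × 21.102 = 5.6975 mm/d

5.7 mm/d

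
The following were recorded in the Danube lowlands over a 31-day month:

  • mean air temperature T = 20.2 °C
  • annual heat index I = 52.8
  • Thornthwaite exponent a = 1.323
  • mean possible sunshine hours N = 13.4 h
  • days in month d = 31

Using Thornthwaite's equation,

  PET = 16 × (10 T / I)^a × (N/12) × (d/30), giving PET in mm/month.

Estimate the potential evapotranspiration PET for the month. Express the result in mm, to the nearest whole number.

10T/I = 10 × 20.2 / 52.8 = 3.8258
(10T/I)^a = 3.8258^1.323 = 5.9012
Uncorrected PET = 16 × 5.9012 = 94.419 mm
Correction = (N/12)(d/30) = (13.4/12)(31/30) = 1.1539
PET = 94.419 × 1.1539 = 108.950 mm/month

109 mm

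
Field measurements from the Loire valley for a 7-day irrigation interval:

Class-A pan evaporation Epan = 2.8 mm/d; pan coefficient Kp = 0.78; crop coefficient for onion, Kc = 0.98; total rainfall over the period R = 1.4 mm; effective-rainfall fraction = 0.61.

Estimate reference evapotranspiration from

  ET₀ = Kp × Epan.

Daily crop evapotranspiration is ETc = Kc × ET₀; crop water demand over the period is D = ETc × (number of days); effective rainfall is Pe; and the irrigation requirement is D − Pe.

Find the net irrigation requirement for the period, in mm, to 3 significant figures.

ET₀ = 0.78 × 2.8 = 2.1840 mm/d
ETc = Kc × ET₀ = 0.98 × 2.1840 = 2.1403 mm/d
Crop demand D = ETc × 7 d = 2.1403 × 7 = 14.982 mm
Pe = 0.61 × 1.4 = 0.854 mm
D − Pe = 14.982 − 0.854 = 14.128 mm

14.1 mm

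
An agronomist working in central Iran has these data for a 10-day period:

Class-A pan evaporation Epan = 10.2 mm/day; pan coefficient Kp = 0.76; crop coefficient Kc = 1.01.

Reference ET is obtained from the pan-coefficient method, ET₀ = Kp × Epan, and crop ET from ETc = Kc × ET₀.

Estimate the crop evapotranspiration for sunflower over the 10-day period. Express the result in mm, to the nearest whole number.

78 mm

ET₀ = 0.76 × 10.2 = 7.7520 mm/d
ETc = Kc × ET₀ = 1.01 × 7.7520 = 7.8295 mm/d
Over 10 days: 7.8295 × 10 = 78.295 mm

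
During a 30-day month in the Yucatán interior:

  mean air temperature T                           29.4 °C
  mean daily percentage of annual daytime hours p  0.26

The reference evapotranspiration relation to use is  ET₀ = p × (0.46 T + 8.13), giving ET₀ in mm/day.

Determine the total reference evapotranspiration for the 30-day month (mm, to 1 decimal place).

ET₀ = 0.26 × (0.46 × 29.4 + 8.13) = 0.26 × 21.654 = 5.6300 mm/d
Monthly total = 5.6300 × 30 = 168.900 mm

168.9 mm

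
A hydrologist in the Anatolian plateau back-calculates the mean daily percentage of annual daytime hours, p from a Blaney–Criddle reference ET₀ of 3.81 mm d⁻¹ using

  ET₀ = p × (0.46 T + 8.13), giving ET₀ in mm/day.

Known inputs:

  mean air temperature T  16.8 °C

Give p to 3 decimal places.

0.240

p = ET₀ / (0.46 T + 8.13) = 3.81 / (0.46 × 16.8 + 8.13) = 3.81 / 15.858 = 0.2403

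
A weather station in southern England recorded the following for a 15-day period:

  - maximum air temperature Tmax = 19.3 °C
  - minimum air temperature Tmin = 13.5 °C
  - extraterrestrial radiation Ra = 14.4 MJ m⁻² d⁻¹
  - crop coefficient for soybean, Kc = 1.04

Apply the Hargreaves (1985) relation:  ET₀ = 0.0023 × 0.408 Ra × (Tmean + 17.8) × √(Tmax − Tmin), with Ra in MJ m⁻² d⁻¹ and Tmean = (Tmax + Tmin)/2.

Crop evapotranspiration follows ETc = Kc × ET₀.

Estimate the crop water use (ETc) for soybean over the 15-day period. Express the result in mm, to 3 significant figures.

Tmean = (19.3 + 13.5)/2 = 16.40 °C
0.408 Ra = 0.408 × 14.4 = 5.8752 mm/d equivalent
ET₀ = 0.0023 × 5.8752 × (16.40 + 17.8) × √5.8 = 0.0023 × 5.8752 × 34.20 × 2.4083 = 1.1130 mm/d
ETc = Kc × ET₀ = 1.04 × 1.1130 = 1.1575 mm/d
Over 15 days: 1.1575 × 15 = 17.363 mm

17.4 mm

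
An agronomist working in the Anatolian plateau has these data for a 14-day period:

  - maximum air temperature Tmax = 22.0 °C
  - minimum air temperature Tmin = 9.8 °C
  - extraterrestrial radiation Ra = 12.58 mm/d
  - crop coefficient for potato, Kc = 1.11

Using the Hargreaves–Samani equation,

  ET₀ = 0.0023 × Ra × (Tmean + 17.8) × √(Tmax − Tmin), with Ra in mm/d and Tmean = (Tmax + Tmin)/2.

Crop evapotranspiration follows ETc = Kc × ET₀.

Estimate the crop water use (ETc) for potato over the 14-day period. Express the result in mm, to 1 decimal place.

Tmean = (22.0 + 9.8)/2 = 15.90 °C
ET₀ = 0.0023 × 12.58 × (15.90 + 17.8) × √12.2 = 0.0023 × 12.58 × 33.70 × 3.4928 = 3.4057 mm/d
ETc = Kc × ET₀ = 1.11 × 3.4057 = 3.7803 mm/d
Over 14 days: 3.7803 × 14 = 52.924 mm

52.9 mm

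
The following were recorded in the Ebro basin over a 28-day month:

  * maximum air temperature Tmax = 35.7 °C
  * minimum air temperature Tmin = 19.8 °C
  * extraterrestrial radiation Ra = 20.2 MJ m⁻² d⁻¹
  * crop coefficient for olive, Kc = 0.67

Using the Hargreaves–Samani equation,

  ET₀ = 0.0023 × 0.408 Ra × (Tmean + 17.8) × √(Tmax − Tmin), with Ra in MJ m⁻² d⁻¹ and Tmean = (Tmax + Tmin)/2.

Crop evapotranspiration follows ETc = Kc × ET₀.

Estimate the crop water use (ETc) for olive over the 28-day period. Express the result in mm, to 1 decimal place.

Tmean = (35.7 + 19.8)/2 = 27.75 °C
0.408 Ra = 0.408 × 20.2 = 8.2416 mm/d equivalent
ET₀ = 0.0023 × 8.2416 × (27.75 + 17.8) × √15.9 = 0.0023 × 8.2416 × 45.55 × 3.9875 = 3.4429 mm/d
ETc = Kc × ET₀ = 0.67 × 3.4429 = 2.3067 mm/d
Over 28 days: 2.3067 × 28 = 64.588 mm

64.6 mm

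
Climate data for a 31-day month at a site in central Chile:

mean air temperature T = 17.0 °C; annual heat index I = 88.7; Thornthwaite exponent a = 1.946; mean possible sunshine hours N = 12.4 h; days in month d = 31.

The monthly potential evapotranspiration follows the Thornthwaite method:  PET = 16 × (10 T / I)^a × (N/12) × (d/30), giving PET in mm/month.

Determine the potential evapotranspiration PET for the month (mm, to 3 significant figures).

60.6 mm

10T/I = 10 × 17.0 / 88.7 = 1.9166
(10T/I)^a = 1.9166^1.946 = 3.5466
Uncorrected PET = 16 × 3.5466 = 56.746 mm
Correction = (N/12)(d/30) = (12.4/12)(31/30) = 1.0678
PET = 56.746 × 1.0678 = 60.593 mm/month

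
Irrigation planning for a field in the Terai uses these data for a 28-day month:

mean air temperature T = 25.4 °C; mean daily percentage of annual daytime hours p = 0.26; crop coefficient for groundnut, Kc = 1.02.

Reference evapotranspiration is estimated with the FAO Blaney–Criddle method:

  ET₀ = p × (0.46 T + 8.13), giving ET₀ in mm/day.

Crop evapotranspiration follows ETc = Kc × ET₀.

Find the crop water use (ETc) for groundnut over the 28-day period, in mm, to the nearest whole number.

ET₀ = 0.26 × (0.46 × 25.4 + 8.13) = 0.26 × 19.814 = 5.1516 mm/d
ETc = Kc × ET₀ = 1.02 × 5.1516 = 5.2546 mm/d
Over 28 days: 5.2546 × 28 = 147.129 mm

147 mm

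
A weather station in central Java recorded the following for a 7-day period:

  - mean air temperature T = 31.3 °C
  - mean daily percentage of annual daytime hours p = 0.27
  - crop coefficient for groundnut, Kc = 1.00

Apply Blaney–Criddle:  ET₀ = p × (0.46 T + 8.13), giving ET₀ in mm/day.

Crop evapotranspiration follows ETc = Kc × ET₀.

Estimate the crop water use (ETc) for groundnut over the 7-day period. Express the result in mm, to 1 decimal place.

ET₀ = 0.27 × (0.46 × 31.3 + 8.13) = 0.27 × 22.528 = 6.0826 mm/d
ETc = Kc × ET₀ = 1.00 × 6.0826 = 6.0826 mm/d
Over 7 days: 6.0826 × 7 = 42.578 mm

42.6 mm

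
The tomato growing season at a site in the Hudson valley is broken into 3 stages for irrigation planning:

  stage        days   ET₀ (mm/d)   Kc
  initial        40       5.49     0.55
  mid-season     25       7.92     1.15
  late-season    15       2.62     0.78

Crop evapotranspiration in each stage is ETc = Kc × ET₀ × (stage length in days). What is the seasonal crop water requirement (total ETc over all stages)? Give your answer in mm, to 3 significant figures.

379 mm

initial: 0.55 × 5.49 × 40 = 120.78 mm
mid-season: 1.15 × 7.92 × 25 = 227.70 mm
late-season: 0.78 × 2.62 × 15 = 30.65 mm
Seasonal total = 379.13 mm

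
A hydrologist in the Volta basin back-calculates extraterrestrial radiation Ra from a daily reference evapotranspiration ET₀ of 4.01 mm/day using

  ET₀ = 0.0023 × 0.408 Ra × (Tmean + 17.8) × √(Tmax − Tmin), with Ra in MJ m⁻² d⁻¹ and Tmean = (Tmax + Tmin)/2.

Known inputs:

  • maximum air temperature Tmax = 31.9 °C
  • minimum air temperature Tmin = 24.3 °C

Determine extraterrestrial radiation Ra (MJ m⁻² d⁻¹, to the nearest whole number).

34 MJ m⁻² d⁻¹

Tmean = (31.9+24.3)/2 = 28.10 °C; ΔT = 7.6
Ra = ET₀ / [0.0023 × 0.408 × (Tmean+17.8) × √ΔT]
   = 4.01 / (0.0023 × 0.408 × 45.90 × 2.7568) = 33.771 MJ m⁻² d⁻¹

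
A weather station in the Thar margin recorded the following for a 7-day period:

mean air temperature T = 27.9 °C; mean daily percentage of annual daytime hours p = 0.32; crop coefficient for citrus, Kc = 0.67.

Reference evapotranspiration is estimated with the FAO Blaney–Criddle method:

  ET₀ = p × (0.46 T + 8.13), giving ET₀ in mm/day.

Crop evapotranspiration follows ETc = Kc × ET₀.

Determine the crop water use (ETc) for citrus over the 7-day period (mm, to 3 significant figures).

ET₀ = 0.32 × (0.46 × 27.9 + 8.13) = 0.32 × 20.964 = 6.7085 mm/d
ETc = Kc × ET₀ = 0.67 × 6.7085 = 4.4947 mm/d
Over 7 days: 4.4947 × 7 = 31.463 mm

31.5 mm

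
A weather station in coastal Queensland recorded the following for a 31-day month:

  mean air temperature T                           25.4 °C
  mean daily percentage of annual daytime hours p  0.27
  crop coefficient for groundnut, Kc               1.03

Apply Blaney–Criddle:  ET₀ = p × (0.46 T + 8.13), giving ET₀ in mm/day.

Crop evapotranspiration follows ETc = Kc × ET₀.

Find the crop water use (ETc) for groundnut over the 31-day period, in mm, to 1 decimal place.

170.8 mm

ET₀ = 0.27 × (0.46 × 25.4 + 8.13) = 0.27 × 19.814 = 5.3498 mm/d
ETc = Kc × ET₀ = 1.03 × 5.3498 = 5.5103 mm/d
Over 31 days: 5.5103 × 31 = 170.819 mm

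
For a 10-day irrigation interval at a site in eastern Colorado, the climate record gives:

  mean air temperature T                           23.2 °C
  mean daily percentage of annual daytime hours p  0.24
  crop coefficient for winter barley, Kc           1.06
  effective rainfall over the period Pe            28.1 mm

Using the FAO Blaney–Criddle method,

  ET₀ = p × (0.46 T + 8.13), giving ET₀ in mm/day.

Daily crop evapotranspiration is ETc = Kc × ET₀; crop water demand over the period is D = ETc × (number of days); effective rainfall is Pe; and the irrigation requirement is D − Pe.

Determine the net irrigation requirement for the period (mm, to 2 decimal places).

ET₀ = 0.24 × (0.46 × 23.2 + 8.13) = 0.24 × 18.802 = 4.5125 mm/d
ETc = Kc × ET₀ = 1.06 × 4.5125 = 4.7833 mm/d
Crop demand D = ETc × 10 d = 4.7833 × 10 = 47.833 mm
D − Pe = 47.833 − 28.1 = 19.733 mm

19.73 mm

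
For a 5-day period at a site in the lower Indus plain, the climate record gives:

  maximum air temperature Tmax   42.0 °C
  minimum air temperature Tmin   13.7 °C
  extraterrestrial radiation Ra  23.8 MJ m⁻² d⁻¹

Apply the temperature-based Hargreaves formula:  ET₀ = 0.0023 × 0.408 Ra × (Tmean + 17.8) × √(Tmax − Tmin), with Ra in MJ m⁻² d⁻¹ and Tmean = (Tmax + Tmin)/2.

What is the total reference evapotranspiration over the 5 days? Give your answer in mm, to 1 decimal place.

Tmean = (42.0 + 13.7)/2 = 27.85 °C
0.408 Ra = 0.408 × 23.8 = 9.7104 mm/d equivalent
ET₀ = 0.0023 × 9.7104 × (27.85 + 17.8) × √28.3 = 0.0023 × 9.7104 × 45.65 × 5.3198 = 5.4238 mm/d
Over 5 days: 5.4238 × 5 = 27.119 mm

27.1 mm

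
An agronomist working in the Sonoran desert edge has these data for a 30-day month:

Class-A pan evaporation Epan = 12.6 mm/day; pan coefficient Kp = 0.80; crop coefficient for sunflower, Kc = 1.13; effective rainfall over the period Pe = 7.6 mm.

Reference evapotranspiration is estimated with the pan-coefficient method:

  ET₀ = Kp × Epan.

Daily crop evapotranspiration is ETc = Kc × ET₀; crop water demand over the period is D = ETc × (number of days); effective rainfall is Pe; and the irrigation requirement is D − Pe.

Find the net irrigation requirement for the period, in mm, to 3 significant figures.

334 mm

ET₀ = 0.80 × 12.6 = 10.0800 mm/d
ETc = Kc × ET₀ = 1.13 × 10.0800 = 11.3904 mm/d
Crop demand D = ETc × 30 d = 11.3904 × 30 = 341.712 mm
D − Pe = 341.712 − 7.6 = 334.112 mm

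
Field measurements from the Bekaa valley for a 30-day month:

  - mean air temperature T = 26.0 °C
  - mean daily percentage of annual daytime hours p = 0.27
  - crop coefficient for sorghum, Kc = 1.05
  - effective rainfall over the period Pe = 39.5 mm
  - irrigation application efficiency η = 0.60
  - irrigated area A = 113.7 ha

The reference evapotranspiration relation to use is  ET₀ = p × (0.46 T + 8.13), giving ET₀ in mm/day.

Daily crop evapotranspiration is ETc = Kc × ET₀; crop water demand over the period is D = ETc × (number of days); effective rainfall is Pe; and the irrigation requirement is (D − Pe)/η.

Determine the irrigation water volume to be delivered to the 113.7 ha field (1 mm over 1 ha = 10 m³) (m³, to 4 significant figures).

ET₀ = 0.27 × (0.46 × 26.0 + 8.13) = 0.27 × 20.090 = 5.4243 mm/d
ETc = Kc × ET₀ = 1.05 × 5.4243 = 5.6955 mm/d
Crop demand D = ETc × 30 d = 5.6955 × 30 = 170.865 mm
D − Pe = 170.865 − 39.5 = 131.365 mm
Gross irrigation = 131.365 / 0.60 = 218.942 mm
Volume = 218.942 mm × 113.7 ha × 10 = 248937.1 m³

248900 m³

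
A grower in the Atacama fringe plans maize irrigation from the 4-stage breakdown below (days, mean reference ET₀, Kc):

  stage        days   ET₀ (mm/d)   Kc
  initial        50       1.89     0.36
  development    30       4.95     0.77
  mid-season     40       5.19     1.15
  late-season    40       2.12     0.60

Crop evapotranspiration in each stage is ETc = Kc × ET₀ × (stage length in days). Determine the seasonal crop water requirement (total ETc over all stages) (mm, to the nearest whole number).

438 mm

initial: 0.36 × 1.89 × 50 = 34.02 mm
development: 0.77 × 4.95 × 30 = 114.35 mm
mid-season: 1.15 × 5.19 × 40 = 238.74 mm
late-season: 0.60 × 2.12 × 40 = 50.88 mm
Seasonal total = 437.99 mm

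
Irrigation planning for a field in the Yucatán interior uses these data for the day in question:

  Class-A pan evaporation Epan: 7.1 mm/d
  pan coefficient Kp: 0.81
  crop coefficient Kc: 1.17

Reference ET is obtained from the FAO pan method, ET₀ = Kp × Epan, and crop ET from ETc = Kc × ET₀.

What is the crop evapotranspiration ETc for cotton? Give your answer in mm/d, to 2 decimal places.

ET₀ = 0.81 × 7.1 = 5.7510 mm/d
ETc = Kc × ET₀ = 1.17 × 5.7510 = 6.7287 mm/d

6.73 mm/d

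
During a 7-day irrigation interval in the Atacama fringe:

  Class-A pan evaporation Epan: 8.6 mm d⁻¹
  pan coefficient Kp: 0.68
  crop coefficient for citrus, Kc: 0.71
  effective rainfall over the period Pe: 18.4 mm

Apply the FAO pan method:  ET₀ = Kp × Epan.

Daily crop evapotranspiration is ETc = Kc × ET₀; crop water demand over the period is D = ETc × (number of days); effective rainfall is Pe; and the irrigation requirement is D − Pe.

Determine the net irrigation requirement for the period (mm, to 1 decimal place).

ET₀ = 0.68 × 8.6 = 5.8480 mm/d
ETc = Kc × ET₀ = 0.71 × 5.8480 = 4.1521 mm/d
Crop demand D = ETc × 7 d = 4.1521 × 7 = 29.065 mm
D − Pe = 29.065 − 18.4 = 10.665 mm

10.7 mm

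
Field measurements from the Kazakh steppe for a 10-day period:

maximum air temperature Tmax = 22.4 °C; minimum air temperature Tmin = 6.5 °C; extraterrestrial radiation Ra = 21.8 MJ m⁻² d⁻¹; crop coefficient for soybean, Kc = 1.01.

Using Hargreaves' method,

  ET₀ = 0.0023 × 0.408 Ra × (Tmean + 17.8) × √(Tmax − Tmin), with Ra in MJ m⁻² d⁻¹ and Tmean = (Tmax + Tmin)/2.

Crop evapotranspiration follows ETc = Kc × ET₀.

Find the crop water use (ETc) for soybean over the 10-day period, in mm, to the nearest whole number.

Tmean = (22.4 + 6.5)/2 = 14.45 °C
0.408 Ra = 0.408 × 21.8 = 8.8944 mm/d equivalent
ET₀ = 0.0023 × 8.8944 × (14.45 + 17.8) × √15.9 = 0.0023 × 8.8944 × 32.25 × 3.9875 = 2.6307 mm/d
ETc = Kc × ET₀ = 1.01 × 2.6307 = 2.6570 mm/d
Over 10 days: 2.6570 × 10 = 26.570 mm

27 mm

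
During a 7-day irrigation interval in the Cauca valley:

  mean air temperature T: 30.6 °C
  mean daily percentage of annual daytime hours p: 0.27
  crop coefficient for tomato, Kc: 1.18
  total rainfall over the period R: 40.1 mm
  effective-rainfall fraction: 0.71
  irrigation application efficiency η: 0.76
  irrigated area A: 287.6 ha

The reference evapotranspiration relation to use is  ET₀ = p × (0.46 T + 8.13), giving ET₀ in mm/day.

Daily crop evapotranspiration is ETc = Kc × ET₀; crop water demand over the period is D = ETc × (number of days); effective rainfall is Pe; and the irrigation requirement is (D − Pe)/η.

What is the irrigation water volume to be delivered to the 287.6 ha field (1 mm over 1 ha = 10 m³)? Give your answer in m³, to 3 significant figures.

79700 m³

ET₀ = 0.27 × (0.46 × 30.6 + 8.13) = 0.27 × 22.206 = 5.9956 mm/d
ETc = Kc × ET₀ = 1.18 × 5.9956 = 7.0748 mm/d
Crop demand D = ETc × 7 d = 7.0748 × 7 = 49.524 mm
Pe = 0.71 × 40.1 = 28.471 mm
D − Pe = 49.524 − 28.471 = 21.053 mm
Gross irrigation = 21.053 / 0.76 = 27.701 mm
Volume = 27.701 mm × 287.6 ha × 10 = 79668.1 m³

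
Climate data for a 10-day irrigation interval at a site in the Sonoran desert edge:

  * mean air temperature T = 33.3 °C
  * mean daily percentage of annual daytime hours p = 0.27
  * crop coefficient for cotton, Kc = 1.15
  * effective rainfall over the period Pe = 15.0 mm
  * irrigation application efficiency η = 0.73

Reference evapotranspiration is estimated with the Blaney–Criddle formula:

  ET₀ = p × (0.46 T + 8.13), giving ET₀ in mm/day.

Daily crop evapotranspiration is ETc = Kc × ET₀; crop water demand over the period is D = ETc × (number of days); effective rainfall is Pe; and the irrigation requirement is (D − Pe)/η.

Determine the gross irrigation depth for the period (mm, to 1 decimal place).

79.2 mm

ET₀ = 0.27 × (0.46 × 33.3 + 8.13) = 0.27 × 23.448 = 6.3310 mm/d
ETc = Kc × ET₀ = 1.15 × 6.3310 = 7.2807 mm/d
Crop demand D = ETc × 10 d = 7.2807 × 10 = 72.807 mm
D − Pe = 72.807 − 15.0 = 57.807 mm
Gross irrigation = 57.807 / 0.73 = 79.188 mm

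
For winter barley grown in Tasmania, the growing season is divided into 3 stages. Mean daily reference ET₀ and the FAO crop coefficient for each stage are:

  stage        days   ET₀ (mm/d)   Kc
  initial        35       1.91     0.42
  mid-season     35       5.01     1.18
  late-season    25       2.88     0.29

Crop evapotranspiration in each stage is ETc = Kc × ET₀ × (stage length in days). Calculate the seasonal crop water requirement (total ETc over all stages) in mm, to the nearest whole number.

initial: 0.42 × 1.91 × 35 = 28.08 mm
mid-season: 1.18 × 5.01 × 35 = 206.91 mm
late-season: 0.29 × 2.88 × 25 = 20.88 mm
Seasonal total = 255.87 mm

256 mm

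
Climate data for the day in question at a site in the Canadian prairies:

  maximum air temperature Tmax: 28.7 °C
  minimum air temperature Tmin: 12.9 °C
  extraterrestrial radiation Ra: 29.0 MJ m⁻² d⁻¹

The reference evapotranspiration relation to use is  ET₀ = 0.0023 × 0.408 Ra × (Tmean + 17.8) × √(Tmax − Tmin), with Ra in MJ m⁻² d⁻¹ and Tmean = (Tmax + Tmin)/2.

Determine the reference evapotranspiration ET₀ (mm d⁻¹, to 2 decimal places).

4.18 mm d⁻¹

Tmean = (28.7 + 12.9)/2 = 20.80 °C
0.408 Ra = 0.408 × 29.0 = 11.8320 mm/d equivalent
ET₀ = 0.0023 × 11.8320 × (20.80 + 17.8) × √15.8 = 0.0023 × 11.8320 × 38.60 × 3.9749 = 4.1754 mm/d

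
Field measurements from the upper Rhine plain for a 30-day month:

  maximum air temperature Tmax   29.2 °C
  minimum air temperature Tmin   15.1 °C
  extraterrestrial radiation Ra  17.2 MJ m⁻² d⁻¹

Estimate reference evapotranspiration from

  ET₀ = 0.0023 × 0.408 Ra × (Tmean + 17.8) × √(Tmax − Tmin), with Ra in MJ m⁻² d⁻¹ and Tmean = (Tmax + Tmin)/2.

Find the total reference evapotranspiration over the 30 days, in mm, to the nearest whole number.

73 mm

Tmean = (29.2 + 15.1)/2 = 22.15 °C
0.408 Ra = 0.408 × 17.2 = 7.0176 mm/d equivalent
ET₀ = 0.0023 × 7.0176 × (22.15 + 17.8) × √14.1 = 0.0023 × 7.0176 × 39.95 × 3.7550 = 2.4213 mm/d
Over 30 days: 2.4213 × 30 = 72.639 mm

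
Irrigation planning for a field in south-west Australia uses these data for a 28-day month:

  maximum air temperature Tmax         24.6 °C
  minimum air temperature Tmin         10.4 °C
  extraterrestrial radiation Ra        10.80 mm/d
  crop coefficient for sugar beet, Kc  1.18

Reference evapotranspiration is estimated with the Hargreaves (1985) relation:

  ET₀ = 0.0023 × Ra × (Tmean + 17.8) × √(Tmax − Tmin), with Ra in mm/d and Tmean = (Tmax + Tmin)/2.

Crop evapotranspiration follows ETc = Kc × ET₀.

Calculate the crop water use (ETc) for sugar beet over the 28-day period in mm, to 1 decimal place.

109.2 mm

Tmean = (24.6 + 10.4)/2 = 17.50 °C
ET₀ = 0.0023 × 10.80 × (17.50 + 17.8) × √14.2 = 0.0023 × 10.80 × 35.30 × 3.7683 = 3.3042 mm/d
ETc = Kc × ET₀ = 1.18 × 3.3042 = 3.8990 mm/d
Over 28 days: 3.8990 × 28 = 109.172 mm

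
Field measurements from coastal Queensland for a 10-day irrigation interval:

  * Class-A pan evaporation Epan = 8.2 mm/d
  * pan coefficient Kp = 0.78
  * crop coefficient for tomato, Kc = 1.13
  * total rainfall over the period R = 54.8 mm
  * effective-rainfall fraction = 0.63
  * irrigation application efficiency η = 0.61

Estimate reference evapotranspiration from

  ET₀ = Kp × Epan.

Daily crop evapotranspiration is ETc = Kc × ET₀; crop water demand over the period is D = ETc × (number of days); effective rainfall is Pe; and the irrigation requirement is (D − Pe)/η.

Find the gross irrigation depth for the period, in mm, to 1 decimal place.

61.9 mm

ET₀ = 0.78 × 8.2 = 6.3960 mm/d
ETc = Kc × ET₀ = 1.13 × 6.3960 = 7.2275 mm/d
Crop demand D = ETc × 10 d = 7.2275 × 10 = 72.275 mm
Pe = 0.63 × 54.8 = 34.524 mm
D − Pe = 72.275 − 34.524 = 37.751 mm
Gross irrigation = 37.751 / 0.61 = 61.887 mm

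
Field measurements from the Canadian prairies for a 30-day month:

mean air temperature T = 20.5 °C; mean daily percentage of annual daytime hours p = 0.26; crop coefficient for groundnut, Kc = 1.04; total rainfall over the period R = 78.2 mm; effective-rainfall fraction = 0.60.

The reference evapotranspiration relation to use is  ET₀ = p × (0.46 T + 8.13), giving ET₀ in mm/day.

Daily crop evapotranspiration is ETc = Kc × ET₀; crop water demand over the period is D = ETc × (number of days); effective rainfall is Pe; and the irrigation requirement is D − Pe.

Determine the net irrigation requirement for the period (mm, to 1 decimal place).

ET₀ = 0.26 × (0.46 × 20.5 + 8.13) = 0.26 × 17.560 = 4.5656 mm/d
ETc = Kc × ET₀ = 1.04 × 4.5656 = 4.7482 mm/d
Crop demand D = ETc × 30 d = 4.7482 × 30 = 142.446 mm
Pe = 0.60 × 78.2 = 46.920 mm
D − Pe = 142.446 − 46.920 = 95.526 mm

95.5 mm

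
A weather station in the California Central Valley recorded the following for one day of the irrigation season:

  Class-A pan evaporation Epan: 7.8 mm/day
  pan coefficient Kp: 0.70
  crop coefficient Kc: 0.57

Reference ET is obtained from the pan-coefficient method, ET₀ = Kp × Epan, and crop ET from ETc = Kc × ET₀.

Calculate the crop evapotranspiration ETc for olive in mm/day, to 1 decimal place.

3.1 mm/day

ET₀ = 0.70 × 7.8 = 5.4600 mm/d
ETc = Kc × ET₀ = 0.57 × 5.4600 = 3.1122 mm/d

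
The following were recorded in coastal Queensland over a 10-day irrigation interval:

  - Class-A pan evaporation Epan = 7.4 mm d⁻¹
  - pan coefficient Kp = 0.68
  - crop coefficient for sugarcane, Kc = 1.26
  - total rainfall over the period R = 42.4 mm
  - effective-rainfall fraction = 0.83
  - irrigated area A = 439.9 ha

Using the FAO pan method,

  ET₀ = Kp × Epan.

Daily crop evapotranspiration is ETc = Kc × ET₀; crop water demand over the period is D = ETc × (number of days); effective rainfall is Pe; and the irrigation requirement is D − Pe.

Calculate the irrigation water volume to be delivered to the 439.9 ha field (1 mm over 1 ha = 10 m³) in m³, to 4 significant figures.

124100 m³

ET₀ = 0.68 × 7.4 = 5.0320 mm/d
ETc = Kc × ET₀ = 1.26 × 5.0320 = 6.3403 mm/d
Crop demand D = ETc × 10 d = 6.3403 × 10 = 63.403 mm
Pe = 0.83 × 42.4 = 35.192 mm
D − Pe = 63.403 − 35.192 = 28.211 mm
Volume = 28.211 mm × 439.9 ha × 10 = 124100.2 m³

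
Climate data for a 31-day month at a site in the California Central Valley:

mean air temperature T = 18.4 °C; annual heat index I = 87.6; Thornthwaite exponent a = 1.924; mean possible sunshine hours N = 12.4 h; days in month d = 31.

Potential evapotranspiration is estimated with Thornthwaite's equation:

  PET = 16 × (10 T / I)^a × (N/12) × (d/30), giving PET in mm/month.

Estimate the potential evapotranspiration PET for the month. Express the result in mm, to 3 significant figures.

71.2 mm

10T/I = 10 × 18.4 / 87.6 = 2.1005
(10T/I)^a = 2.1005^1.924 = 4.1701
Uncorrected PET = 16 × 4.1701 = 66.722 mm
Correction = (N/12)(d/30) = (12.4/12)(31/30) = 1.0678
PET = 66.722 × 1.0678 = 71.246 mm/month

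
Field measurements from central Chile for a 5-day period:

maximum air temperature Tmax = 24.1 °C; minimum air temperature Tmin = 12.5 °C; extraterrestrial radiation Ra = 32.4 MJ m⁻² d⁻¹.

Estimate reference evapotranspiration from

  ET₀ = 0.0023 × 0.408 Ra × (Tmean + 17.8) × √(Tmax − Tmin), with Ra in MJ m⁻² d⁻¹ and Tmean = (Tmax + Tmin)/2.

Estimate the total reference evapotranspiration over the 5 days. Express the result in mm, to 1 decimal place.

Tmean = (24.1 + 12.5)/2 = 18.30 °C
0.408 Ra = 0.408 × 32.4 = 13.2192 mm/d equivalent
ET₀ = 0.0023 × 13.2192 × (18.30 + 17.8) × √11.6 = 0.0023 × 13.2192 × 36.10 × 3.4059 = 3.7383 mm/d
Over 5 days: 3.7383 × 5 = 18.692 mm

18.7 mm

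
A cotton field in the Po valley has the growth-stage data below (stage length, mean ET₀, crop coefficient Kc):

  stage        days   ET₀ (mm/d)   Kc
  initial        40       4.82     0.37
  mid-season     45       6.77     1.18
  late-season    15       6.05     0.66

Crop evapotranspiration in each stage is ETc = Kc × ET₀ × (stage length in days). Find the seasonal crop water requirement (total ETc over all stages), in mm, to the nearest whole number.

initial: 0.37 × 4.82 × 40 = 71.34 mm
mid-season: 1.18 × 6.77 × 45 = 359.49 mm
late-season: 0.66 × 6.05 × 15 = 59.90 mm
Seasonal total = 490.73 mm

491 mm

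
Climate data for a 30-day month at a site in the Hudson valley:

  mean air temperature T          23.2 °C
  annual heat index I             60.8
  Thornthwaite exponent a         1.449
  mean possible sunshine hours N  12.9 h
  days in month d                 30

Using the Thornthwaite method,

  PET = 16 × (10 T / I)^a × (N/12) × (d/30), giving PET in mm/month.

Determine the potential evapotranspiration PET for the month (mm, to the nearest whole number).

10T/I = 10 × 23.2 / 60.8 = 3.8158
(10T/I)^a = 3.8158^1.449 = 6.9617
Uncorrected PET = 16 × 6.9617 = 111.387 mm
Correction = (N/12)(d/30) = (12.9/12)(30/30) = 1.0750
PET = 111.387 × 1.0750 = 119.741 mm/month

120 mm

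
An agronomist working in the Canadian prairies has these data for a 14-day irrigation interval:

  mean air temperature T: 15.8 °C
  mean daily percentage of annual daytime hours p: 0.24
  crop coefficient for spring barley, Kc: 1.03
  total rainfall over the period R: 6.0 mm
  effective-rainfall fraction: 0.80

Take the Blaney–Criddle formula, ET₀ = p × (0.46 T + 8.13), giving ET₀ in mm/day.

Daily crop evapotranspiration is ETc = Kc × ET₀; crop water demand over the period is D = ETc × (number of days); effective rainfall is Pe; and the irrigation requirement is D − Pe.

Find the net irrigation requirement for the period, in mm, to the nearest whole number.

48 mm

ET₀ = 0.24 × (0.46 × 15.8 + 8.13) = 0.24 × 15.398 = 3.6955 mm/d
ETc = Kc × ET₀ = 1.03 × 3.6955 = 3.8064 mm/d
Crop demand D = ETc × 14 d = 3.8064 × 14 = 53.290 mm
Pe = 0.80 × 6.0 = 4.800 mm
D − Pe = 53.290 − 4.800 = 48.490 mm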